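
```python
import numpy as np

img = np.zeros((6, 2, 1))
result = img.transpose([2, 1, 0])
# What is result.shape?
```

(1, 2, 6)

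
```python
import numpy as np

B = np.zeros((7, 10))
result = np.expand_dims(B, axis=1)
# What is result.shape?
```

(7, 1, 10)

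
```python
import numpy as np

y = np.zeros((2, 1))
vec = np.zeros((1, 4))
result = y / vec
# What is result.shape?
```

(2, 4)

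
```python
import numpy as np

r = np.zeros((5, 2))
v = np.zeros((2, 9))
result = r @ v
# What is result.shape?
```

(5, 9)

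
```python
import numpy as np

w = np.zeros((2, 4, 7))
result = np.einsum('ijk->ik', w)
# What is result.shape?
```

(2, 7)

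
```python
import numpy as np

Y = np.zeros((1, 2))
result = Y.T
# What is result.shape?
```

(2, 1)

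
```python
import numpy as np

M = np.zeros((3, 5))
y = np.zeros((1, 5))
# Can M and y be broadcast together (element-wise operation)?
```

Yes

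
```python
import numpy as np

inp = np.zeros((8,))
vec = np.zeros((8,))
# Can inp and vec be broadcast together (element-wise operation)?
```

Yes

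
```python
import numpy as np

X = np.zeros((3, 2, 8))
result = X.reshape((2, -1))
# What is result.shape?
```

(2, 24)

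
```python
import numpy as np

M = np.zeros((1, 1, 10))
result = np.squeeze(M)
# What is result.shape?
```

(10,)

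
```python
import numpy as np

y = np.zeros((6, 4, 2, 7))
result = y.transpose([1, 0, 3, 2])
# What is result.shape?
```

(4, 6, 7, 2)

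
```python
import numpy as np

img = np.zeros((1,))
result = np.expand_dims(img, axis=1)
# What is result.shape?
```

(1, 1)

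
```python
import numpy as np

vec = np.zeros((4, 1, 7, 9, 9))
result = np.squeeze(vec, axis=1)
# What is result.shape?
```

(4, 7, 9, 9)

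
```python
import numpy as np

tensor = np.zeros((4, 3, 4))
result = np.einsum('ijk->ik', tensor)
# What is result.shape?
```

(4, 4)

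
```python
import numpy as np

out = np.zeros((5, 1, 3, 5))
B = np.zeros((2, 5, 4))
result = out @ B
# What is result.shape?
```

(5, 2, 3, 4)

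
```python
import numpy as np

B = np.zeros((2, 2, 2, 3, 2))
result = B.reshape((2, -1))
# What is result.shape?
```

(2, 24)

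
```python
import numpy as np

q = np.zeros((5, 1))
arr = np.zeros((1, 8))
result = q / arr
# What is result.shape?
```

(5, 8)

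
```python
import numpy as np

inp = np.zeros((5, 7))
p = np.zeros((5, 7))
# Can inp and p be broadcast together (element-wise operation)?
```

Yes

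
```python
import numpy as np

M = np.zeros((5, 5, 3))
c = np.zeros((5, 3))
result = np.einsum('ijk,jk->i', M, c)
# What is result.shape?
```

(5,)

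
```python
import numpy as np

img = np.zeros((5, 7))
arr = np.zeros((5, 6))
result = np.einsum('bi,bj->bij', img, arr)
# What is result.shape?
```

(5, 7, 6)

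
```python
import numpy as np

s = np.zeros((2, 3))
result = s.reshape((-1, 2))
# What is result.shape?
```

(3, 2)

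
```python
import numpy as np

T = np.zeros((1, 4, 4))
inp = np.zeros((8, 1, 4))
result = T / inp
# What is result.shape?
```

(8, 4, 4)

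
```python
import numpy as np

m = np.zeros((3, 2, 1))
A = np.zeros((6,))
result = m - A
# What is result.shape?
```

(3, 2, 6)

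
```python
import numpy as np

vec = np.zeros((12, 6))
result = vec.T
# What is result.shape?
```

(6, 12)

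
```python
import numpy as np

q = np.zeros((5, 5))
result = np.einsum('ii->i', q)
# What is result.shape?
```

(5,)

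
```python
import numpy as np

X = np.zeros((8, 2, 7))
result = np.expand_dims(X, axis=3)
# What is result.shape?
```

(8, 2, 7, 1)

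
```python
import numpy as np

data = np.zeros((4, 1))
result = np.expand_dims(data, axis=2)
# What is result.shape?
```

(4, 1, 1)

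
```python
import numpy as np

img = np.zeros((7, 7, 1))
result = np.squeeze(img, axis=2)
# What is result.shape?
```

(7, 7)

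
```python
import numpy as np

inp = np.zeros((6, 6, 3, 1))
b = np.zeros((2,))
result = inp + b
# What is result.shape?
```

(6, 6, 3, 2)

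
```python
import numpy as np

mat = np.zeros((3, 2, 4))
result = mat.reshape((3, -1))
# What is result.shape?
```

(3, 8)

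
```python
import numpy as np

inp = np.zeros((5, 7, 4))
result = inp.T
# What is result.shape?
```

(4, 7, 5)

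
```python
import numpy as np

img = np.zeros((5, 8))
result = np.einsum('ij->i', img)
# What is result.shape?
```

(5,)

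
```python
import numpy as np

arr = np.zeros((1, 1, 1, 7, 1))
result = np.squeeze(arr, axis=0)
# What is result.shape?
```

(1, 1, 7, 1)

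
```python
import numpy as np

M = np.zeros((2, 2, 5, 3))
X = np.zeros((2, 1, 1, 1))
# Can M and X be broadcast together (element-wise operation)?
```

Yes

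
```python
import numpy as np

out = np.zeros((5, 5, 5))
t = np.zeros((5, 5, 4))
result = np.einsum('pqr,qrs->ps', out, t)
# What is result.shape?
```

(5, 4)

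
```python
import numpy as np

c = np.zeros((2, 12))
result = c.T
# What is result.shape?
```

(12, 2)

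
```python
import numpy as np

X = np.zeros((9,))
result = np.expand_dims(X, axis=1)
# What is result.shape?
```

(9, 1)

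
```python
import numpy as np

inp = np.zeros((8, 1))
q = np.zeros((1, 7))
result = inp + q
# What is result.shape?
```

(8, 7)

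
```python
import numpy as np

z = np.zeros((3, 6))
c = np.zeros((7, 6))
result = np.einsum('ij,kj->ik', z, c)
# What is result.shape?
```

(3, 7)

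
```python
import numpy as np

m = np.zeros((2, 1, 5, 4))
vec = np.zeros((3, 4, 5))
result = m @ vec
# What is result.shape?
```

(2, 3, 5, 5)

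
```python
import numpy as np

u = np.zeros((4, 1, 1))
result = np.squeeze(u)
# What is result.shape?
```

(4,)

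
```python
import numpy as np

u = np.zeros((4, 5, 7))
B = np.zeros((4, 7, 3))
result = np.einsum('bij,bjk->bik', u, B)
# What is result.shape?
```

(4, 5, 3)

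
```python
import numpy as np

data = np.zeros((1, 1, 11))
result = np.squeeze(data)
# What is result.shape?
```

(11,)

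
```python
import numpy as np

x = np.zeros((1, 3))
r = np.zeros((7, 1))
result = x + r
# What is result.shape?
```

(7, 3)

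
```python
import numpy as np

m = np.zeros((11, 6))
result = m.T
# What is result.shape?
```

(6, 11)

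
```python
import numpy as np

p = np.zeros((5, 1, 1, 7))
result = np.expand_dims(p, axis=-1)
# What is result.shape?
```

(5, 1, 1, 7, 1)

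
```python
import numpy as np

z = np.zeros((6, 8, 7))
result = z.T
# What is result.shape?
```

(7, 8, 6)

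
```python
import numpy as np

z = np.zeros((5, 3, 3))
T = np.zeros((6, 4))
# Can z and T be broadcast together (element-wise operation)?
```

No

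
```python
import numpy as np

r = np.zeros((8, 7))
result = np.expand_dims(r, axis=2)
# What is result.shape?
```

(8, 7, 1)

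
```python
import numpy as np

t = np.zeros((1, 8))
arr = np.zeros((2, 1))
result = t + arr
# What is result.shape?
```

(2, 8)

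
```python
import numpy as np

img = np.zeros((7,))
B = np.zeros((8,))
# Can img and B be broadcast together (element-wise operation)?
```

No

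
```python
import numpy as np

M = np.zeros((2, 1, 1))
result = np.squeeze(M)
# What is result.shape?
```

(2,)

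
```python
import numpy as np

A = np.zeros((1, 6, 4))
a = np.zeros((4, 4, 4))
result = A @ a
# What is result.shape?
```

(4, 6, 4)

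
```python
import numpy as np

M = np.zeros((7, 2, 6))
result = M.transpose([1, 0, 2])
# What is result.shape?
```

(2, 7, 6)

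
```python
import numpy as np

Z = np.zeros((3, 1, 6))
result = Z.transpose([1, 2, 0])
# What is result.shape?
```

(1, 6, 3)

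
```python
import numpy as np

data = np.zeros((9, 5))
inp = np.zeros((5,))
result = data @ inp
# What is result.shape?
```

(9,)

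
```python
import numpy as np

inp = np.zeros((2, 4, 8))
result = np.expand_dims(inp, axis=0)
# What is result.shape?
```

(1, 2, 4, 8)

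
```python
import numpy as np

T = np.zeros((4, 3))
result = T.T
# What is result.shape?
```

(3, 4)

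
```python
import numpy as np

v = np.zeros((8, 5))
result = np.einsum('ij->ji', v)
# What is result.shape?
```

(5, 8)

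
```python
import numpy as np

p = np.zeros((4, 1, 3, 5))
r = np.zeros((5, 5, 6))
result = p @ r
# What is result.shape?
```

(4, 5, 3, 6)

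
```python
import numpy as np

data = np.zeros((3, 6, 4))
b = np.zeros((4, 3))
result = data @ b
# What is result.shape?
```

(3, 6, 3)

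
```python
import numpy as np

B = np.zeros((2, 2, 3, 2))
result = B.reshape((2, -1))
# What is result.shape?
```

(2, 12)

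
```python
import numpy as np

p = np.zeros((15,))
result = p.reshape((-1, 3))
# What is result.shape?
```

(5, 3)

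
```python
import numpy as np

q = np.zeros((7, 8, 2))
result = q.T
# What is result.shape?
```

(2, 8, 7)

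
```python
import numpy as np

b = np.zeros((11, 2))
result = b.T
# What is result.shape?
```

(2, 11)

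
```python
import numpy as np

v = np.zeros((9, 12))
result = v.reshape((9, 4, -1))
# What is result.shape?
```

(9, 4, 3)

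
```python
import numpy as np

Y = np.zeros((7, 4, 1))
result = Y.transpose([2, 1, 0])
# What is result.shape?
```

(1, 4, 7)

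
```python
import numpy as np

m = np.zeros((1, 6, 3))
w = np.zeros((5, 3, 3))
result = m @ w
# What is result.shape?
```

(5, 6, 3)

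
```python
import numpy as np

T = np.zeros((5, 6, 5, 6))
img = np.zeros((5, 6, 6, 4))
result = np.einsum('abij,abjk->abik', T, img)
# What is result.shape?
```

(5, 6, 5, 4)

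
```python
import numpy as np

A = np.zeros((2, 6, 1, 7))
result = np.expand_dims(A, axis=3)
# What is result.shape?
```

(2, 6, 1, 1, 7)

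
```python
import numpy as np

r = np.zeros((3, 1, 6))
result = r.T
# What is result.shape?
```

(6, 1, 3)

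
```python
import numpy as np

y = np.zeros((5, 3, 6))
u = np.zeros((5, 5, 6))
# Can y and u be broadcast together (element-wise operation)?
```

No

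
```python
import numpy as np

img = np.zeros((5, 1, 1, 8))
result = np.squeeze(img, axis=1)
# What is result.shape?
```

(5, 1, 8)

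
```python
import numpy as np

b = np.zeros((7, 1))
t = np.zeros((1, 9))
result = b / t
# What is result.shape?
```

(7, 9)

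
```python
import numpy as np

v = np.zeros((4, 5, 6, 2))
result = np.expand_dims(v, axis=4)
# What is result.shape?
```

(4, 5, 6, 2, 1)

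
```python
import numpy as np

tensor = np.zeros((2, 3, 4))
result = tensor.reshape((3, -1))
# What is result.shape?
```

(3, 8)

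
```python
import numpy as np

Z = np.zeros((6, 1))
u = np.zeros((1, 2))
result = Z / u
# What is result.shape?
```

(6, 2)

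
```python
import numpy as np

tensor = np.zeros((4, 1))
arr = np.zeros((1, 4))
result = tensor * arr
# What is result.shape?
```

(4, 4)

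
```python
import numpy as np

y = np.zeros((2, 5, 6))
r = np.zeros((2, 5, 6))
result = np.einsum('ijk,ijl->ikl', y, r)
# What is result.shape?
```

(2, 6, 6)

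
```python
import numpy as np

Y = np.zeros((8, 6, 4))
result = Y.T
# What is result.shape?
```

(4, 6, 8)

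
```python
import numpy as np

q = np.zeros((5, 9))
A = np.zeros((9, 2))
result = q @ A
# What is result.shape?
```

(5, 2)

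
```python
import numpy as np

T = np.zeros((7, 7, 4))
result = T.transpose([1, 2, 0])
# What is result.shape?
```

(7, 4, 7)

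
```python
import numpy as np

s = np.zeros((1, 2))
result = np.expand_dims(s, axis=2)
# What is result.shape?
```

(1, 2, 1)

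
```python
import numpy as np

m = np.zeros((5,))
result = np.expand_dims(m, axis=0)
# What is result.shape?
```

(1, 5)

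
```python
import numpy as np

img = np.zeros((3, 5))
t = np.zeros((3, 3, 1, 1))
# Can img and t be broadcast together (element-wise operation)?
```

Yes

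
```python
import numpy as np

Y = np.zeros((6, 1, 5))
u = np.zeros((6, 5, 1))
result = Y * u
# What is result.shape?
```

(6, 5, 5)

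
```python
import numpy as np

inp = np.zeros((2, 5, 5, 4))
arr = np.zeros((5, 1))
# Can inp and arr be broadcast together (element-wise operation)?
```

Yes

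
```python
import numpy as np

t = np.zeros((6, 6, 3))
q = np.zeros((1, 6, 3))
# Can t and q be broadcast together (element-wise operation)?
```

Yes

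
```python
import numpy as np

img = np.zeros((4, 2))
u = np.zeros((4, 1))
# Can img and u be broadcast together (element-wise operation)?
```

Yes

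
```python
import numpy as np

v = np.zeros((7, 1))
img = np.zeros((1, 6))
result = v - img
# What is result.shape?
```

(7, 6)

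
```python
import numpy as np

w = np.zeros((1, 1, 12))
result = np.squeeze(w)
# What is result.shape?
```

(12,)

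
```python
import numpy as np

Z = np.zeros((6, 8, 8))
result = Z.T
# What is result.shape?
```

(8, 8, 6)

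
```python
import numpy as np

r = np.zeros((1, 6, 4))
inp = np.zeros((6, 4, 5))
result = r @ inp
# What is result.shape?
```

(6, 6, 5)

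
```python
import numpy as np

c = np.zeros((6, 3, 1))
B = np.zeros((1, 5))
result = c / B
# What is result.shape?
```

(6, 3, 5)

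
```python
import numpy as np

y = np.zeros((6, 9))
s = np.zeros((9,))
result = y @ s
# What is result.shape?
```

(6,)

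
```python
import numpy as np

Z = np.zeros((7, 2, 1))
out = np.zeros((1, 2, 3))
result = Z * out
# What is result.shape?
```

(7, 2, 3)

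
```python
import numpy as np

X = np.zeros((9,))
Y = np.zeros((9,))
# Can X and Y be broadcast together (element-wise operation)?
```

Yes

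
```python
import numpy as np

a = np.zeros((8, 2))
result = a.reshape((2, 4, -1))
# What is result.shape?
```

(2, 4, 2)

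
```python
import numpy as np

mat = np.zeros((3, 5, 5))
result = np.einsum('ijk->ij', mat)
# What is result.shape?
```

(3, 5)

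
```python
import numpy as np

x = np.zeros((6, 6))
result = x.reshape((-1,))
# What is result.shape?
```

(36,)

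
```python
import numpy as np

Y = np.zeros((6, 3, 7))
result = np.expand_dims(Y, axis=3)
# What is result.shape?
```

(6, 3, 7, 1)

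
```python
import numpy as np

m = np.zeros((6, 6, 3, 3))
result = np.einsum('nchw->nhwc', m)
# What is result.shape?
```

(6, 3, 3, 6)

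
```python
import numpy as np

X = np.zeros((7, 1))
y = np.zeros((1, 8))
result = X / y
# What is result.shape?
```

(7, 8)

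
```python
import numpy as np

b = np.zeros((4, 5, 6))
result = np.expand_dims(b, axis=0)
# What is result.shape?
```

(1, 4, 5, 6)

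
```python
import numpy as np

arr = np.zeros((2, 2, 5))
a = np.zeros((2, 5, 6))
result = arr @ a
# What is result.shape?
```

(2, 2, 6)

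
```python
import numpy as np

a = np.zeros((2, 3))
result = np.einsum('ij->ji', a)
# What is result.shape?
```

(3, 2)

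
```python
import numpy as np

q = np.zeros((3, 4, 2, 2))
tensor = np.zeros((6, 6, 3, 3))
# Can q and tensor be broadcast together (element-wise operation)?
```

No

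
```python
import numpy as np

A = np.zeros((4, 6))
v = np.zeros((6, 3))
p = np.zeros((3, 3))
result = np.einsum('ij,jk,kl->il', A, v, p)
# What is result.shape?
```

(4, 3)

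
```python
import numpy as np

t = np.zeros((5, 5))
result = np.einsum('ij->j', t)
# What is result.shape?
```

(5,)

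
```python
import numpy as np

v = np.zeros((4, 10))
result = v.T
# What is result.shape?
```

(10, 4)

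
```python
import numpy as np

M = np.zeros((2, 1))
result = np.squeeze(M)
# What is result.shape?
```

(2,)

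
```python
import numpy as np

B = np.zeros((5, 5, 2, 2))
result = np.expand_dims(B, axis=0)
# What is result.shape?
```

(1, 5, 5, 2, 2)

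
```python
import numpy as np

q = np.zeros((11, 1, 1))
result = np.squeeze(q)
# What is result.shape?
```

(11,)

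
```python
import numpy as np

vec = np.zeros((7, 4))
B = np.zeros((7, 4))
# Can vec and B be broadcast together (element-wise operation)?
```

Yes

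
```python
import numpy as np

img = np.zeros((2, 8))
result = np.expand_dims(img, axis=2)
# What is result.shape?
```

(2, 8, 1)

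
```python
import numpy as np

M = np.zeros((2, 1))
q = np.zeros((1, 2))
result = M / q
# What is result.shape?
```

(2, 2)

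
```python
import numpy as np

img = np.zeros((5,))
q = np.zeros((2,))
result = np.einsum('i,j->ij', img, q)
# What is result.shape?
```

(5, 2)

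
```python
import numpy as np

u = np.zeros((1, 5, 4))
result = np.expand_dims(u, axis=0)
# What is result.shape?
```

(1, 1, 5, 4)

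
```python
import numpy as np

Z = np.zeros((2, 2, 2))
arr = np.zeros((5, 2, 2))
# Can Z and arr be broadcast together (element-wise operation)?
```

No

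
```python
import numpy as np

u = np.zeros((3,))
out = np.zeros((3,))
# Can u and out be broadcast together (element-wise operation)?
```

Yes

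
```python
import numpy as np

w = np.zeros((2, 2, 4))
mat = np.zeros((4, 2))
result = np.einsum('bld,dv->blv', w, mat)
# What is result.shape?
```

(2, 2, 2)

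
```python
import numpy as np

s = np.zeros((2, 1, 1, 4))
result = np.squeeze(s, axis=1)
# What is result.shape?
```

(2, 1, 4)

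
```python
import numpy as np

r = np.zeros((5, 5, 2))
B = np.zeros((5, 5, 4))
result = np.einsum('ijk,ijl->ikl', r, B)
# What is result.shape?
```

(5, 2, 4)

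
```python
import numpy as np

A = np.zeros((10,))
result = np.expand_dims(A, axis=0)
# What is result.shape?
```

(1, 10)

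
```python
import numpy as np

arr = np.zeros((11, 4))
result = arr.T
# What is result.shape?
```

(4, 11)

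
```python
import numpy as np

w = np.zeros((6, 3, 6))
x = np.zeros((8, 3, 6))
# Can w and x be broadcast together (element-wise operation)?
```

No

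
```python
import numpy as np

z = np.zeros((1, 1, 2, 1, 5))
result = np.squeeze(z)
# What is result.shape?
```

(2, 5)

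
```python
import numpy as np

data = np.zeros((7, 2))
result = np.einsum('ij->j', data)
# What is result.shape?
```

(2,)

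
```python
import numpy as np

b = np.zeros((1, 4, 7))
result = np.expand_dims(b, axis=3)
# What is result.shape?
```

(1, 4, 7, 1)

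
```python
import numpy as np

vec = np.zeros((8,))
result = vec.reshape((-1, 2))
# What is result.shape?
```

(4, 2)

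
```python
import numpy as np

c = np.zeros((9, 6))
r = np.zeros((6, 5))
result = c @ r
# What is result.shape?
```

(9, 5)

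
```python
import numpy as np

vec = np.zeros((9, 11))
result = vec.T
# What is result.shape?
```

(11, 9)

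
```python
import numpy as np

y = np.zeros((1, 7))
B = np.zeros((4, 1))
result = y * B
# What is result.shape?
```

(4, 7)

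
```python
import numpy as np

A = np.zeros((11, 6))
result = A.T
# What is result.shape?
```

(6, 11)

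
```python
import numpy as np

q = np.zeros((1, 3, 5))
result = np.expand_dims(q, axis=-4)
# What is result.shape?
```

(1, 1, 3, 5)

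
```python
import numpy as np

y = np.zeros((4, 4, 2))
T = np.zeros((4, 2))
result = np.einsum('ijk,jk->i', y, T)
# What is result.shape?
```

(4,)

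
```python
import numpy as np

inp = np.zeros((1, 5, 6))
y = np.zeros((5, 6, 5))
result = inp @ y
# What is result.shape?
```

(5, 5, 5)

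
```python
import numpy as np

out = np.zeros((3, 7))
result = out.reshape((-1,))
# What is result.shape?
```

(21,)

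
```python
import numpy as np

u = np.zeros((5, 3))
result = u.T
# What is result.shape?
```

(3, 5)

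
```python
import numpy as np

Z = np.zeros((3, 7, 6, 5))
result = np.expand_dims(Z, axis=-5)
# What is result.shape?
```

(1, 3, 7, 6, 5)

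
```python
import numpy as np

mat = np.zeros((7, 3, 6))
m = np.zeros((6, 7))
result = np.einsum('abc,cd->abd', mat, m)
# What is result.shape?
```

(7, 3, 7)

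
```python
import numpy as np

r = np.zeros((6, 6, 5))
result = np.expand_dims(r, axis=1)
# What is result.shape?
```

(6, 1, 6, 5)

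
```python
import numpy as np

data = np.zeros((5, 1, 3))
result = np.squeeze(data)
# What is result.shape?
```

(5, 3)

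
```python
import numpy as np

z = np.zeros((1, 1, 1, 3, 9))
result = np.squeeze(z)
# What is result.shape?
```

(3, 9)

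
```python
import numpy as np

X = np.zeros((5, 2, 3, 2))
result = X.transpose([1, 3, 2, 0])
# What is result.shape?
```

(2, 2, 3, 5)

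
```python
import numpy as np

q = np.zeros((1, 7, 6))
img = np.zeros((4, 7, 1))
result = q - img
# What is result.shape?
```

(4, 7, 6)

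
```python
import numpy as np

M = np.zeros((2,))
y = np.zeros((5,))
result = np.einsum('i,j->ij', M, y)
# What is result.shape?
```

(2, 5)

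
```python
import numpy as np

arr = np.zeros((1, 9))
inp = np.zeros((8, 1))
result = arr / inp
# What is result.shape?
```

(8, 9)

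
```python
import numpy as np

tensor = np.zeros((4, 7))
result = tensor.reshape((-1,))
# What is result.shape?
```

(28,)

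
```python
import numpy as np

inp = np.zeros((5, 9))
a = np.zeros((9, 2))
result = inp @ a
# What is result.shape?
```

(5, 2)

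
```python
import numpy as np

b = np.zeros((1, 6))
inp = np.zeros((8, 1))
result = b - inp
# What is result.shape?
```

(8, 6)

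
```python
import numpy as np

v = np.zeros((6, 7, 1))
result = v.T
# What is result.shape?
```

(1, 7, 6)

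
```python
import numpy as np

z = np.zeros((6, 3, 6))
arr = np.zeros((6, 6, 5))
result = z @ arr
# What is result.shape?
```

(6, 3, 5)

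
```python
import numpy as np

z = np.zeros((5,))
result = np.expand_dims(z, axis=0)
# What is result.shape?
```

(1, 5)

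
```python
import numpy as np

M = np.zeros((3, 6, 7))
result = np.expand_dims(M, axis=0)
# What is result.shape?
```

(1, 3, 6, 7)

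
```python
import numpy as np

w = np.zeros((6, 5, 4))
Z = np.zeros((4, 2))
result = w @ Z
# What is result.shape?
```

(6, 5, 2)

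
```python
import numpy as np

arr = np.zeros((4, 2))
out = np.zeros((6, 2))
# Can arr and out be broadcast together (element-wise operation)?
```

No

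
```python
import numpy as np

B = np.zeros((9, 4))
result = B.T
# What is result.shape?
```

(4, 9)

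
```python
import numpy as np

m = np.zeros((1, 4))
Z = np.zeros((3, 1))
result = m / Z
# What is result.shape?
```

(3, 4)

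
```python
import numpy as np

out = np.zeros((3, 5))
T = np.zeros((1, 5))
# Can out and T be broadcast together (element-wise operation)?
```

Yes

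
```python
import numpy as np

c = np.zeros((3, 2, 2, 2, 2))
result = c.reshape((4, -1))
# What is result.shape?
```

(4, 12)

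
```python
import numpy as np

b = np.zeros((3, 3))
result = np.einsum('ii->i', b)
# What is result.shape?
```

(3,)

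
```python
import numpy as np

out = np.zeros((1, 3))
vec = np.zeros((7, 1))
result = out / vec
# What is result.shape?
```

(7, 3)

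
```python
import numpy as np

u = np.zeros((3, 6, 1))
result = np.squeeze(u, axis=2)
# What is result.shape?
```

(3, 6)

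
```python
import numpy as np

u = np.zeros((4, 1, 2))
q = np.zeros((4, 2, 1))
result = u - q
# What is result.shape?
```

(4, 2, 2)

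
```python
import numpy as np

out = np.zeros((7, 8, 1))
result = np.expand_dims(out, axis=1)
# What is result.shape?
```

(7, 1, 8, 1)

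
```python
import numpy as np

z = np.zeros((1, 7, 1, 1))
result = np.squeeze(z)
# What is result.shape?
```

(7,)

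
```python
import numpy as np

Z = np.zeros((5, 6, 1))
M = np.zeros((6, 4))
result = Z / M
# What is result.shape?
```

(5, 6, 4)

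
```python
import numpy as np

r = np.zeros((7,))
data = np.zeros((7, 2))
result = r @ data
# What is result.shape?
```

(2,)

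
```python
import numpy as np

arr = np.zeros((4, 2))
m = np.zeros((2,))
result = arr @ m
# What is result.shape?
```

(4,)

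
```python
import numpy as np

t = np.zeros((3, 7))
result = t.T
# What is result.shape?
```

(7, 3)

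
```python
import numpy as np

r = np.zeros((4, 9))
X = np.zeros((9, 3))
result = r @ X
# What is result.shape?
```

(4, 3)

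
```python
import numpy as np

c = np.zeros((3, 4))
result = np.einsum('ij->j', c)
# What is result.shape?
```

(4,)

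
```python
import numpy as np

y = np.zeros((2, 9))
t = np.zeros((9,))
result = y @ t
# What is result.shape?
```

(2,)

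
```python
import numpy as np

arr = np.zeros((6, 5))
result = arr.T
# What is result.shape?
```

(5, 6)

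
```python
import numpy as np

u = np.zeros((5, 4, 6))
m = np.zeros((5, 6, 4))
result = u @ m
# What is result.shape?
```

(5, 4, 4)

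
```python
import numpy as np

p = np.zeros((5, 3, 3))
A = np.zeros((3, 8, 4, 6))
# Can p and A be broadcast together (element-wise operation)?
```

No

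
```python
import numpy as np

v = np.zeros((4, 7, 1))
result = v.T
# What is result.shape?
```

(1, 7, 4)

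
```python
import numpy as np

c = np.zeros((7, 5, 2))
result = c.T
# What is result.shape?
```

(2, 5, 7)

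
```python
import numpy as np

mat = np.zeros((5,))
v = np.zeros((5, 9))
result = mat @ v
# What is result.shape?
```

(9,)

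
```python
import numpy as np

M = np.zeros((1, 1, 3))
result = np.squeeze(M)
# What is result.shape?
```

(3,)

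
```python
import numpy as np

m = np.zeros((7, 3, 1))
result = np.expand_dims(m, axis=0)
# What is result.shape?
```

(1, 7, 3, 1)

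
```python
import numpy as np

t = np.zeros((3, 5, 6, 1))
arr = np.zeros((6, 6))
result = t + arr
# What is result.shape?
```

(3, 5, 6, 6)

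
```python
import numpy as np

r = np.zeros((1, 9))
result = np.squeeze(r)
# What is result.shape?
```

(9,)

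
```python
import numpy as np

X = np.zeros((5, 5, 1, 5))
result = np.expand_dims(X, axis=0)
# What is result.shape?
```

(1, 5, 5, 1, 5)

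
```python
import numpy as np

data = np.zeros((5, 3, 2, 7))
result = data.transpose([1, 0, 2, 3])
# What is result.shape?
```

(3, 5, 2, 7)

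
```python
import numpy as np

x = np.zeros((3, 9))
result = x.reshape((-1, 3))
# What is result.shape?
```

(9, 3)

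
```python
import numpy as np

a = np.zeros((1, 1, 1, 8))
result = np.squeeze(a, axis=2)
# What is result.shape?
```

(1, 1, 8)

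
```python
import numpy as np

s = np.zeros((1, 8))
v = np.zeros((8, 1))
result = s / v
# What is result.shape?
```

(8, 8)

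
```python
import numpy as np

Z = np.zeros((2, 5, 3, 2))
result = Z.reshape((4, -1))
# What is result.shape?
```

(4, 15)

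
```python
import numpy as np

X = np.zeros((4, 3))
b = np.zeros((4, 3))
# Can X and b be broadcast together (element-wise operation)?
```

Yes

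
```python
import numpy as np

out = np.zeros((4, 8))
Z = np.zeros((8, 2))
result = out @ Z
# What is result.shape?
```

(4, 2)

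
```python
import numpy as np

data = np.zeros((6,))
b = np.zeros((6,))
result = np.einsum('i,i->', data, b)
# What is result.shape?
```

()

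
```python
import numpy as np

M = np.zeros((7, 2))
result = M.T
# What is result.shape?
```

(2, 7)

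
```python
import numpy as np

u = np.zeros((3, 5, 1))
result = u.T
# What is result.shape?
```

(1, 5, 3)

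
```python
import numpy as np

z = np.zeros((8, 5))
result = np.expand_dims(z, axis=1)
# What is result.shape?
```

(8, 1, 5)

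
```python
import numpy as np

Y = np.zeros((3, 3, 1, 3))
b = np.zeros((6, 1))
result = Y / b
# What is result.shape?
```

(3, 3, 6, 3)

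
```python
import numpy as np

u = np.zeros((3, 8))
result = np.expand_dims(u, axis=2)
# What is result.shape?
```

(3, 8, 1)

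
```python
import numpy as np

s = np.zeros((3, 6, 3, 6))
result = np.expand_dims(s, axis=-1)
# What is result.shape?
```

(3, 6, 3, 6, 1)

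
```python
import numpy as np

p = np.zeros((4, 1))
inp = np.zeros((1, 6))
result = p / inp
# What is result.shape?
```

(4, 6)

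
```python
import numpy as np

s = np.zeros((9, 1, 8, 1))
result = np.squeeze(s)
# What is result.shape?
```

(9, 8)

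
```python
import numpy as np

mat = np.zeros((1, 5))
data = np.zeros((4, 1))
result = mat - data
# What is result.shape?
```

(4, 5)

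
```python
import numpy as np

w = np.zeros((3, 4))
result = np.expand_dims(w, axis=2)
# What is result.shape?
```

(3, 4, 1)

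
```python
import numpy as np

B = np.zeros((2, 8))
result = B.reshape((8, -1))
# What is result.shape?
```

(8, 2)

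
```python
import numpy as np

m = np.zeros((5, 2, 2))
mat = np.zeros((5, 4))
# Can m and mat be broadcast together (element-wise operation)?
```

No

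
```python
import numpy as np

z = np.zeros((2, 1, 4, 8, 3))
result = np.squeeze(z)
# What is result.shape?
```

(2, 4, 8, 3)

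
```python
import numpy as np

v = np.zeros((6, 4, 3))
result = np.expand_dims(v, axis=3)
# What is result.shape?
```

(6, 4, 3, 1)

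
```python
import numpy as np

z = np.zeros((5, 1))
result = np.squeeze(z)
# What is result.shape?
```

(5,)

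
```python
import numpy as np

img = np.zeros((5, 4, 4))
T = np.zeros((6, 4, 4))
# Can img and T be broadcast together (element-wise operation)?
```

No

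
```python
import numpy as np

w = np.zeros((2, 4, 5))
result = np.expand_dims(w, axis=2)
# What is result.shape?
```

(2, 4, 1, 5)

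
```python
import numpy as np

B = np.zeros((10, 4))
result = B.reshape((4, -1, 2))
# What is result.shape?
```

(4, 5, 2)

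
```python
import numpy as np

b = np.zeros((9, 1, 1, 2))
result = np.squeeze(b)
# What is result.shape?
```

(9, 2)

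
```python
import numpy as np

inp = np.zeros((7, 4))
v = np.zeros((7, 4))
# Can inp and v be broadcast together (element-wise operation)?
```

Yes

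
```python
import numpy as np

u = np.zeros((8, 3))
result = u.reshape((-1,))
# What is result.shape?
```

(24,)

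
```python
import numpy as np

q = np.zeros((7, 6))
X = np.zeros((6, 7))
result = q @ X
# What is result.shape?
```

(7, 7)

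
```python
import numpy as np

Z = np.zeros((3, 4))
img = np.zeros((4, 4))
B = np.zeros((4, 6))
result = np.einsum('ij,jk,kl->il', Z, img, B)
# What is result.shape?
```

(3, 6)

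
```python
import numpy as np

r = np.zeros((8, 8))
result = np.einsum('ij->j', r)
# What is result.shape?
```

(8,)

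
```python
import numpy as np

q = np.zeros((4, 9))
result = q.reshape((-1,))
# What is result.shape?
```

(36,)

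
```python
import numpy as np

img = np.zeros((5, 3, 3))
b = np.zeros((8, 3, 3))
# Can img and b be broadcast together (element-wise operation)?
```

No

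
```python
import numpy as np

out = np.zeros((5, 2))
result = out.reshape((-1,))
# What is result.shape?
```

(10,)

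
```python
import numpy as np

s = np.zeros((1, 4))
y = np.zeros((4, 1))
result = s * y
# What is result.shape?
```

(4, 4)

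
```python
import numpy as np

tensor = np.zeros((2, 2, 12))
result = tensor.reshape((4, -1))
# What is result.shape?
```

(4, 12)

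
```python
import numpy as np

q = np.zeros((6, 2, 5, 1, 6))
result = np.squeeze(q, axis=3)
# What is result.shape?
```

(6, 2, 5, 6)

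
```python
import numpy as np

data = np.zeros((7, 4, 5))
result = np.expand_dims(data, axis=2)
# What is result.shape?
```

(7, 4, 1, 5)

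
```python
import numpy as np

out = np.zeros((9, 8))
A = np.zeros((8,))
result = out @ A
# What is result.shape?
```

(9,)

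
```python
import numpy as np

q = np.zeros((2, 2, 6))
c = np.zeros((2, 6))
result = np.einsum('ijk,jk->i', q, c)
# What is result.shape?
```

(2,)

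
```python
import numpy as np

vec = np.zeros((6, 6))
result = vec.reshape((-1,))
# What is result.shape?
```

(36,)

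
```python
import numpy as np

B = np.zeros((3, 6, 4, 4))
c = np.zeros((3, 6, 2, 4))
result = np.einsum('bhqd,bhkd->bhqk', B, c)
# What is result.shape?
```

(3, 6, 4, 2)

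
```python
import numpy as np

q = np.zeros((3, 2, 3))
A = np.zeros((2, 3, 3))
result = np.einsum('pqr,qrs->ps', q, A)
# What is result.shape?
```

(3, 3)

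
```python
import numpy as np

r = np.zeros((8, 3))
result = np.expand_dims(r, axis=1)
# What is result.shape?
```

(8, 1, 3)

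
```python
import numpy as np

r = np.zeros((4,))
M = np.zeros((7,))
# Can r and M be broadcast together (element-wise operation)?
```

No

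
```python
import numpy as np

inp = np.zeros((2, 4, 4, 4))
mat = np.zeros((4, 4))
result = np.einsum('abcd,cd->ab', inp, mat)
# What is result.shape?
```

(2, 4)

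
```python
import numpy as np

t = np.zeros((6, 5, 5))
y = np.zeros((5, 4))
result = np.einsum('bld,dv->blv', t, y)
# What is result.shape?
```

(6, 5, 4)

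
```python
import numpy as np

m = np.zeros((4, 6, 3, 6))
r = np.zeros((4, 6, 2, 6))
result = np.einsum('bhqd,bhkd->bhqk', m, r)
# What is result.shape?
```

(4, 6, 3, 2)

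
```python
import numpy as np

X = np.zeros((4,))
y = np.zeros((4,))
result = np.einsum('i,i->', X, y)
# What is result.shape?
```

()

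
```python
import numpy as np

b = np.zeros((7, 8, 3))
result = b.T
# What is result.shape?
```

(3, 8, 7)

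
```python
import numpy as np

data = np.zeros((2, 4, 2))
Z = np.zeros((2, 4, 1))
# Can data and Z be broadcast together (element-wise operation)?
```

Yes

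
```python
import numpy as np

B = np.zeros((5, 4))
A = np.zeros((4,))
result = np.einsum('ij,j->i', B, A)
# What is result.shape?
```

(5,)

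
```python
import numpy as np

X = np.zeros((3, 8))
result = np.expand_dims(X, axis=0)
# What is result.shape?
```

(1, 3, 8)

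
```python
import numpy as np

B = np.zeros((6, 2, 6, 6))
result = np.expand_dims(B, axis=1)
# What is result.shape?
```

(6, 1, 2, 6, 6)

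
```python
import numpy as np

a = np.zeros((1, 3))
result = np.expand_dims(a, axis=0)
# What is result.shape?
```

(1, 1, 3)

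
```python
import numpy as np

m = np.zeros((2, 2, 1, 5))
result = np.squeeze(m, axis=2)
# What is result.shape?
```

(2, 2, 5)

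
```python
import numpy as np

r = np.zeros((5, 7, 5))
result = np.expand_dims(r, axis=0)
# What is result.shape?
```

(1, 5, 7, 5)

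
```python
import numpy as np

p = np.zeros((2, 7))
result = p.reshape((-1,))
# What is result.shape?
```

(14,)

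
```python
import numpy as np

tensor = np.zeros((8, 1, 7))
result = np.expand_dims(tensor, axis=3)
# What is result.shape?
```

(8, 1, 7, 1)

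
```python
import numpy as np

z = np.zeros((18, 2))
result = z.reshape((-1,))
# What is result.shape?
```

(36,)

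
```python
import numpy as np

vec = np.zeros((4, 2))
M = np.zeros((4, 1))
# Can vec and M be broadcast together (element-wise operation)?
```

Yes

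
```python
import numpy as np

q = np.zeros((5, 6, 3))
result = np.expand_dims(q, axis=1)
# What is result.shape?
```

(5, 1, 6, 3)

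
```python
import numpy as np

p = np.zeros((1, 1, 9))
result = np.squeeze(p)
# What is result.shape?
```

(9,)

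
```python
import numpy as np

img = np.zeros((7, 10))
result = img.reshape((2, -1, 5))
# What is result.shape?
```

(2, 7, 5)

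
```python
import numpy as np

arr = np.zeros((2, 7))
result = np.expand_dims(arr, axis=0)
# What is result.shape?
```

(1, 2, 7)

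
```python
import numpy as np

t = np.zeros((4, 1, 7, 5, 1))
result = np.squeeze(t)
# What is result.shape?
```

(4, 7, 5)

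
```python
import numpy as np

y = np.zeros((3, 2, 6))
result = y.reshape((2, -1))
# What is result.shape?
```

(2, 18)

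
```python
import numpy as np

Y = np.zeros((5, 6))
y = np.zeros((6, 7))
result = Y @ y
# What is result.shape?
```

(5, 7)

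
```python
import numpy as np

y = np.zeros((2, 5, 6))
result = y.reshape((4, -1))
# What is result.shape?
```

(4, 15)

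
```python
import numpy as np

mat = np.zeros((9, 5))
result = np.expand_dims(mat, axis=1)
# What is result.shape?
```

(9, 1, 5)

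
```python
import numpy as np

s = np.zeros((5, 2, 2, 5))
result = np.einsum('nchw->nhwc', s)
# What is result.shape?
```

(5, 2, 5, 2)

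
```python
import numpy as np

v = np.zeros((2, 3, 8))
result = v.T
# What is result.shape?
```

(8, 3, 2)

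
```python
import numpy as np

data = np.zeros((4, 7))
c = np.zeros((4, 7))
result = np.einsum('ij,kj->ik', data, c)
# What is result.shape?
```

(4, 4)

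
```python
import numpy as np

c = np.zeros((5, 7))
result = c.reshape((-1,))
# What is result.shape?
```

(35,)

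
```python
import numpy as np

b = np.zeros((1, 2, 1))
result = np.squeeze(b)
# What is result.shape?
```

(2,)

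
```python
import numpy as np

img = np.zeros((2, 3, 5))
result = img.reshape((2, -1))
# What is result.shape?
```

(2, 15)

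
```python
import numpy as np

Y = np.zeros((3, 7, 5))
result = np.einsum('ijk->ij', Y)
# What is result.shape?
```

(3, 7)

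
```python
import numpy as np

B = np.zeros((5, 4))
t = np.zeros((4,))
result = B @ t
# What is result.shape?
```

(5,)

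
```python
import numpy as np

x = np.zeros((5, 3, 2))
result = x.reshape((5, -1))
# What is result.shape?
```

(5, 6)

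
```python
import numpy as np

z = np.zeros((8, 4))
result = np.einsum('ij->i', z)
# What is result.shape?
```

(8,)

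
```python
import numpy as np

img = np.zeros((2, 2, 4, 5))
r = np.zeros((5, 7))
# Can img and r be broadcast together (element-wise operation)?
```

No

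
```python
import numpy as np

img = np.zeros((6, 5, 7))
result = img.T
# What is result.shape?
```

(7, 5, 6)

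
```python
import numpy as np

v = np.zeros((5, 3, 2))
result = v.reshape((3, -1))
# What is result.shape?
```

(3, 10)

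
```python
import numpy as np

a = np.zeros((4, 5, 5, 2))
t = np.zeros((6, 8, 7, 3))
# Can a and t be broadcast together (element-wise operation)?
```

No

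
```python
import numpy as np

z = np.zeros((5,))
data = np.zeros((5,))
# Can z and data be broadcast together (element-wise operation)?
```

Yes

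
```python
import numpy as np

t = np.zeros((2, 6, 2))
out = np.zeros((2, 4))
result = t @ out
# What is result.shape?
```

(2, 6, 4)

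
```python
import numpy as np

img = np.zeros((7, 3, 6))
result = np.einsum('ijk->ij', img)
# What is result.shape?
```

(7, 3)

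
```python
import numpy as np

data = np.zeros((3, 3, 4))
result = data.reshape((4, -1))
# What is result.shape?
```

(4, 9)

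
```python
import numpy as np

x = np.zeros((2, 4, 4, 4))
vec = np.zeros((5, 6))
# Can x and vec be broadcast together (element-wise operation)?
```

No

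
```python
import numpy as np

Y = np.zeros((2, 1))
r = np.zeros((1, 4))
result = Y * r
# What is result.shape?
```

(2, 4)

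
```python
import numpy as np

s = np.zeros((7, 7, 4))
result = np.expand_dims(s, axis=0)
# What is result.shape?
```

(1, 7, 7, 4)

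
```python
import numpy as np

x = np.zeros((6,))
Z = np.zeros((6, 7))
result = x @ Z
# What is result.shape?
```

(7,)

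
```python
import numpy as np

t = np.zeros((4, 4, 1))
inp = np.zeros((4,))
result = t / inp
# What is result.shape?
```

(4, 4, 4)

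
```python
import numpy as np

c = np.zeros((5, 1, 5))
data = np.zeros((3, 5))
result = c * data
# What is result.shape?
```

(5, 3, 5)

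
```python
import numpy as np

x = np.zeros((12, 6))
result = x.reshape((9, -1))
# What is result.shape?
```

(9, 8)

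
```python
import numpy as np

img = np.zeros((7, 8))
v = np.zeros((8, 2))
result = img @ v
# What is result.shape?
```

(7, 2)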